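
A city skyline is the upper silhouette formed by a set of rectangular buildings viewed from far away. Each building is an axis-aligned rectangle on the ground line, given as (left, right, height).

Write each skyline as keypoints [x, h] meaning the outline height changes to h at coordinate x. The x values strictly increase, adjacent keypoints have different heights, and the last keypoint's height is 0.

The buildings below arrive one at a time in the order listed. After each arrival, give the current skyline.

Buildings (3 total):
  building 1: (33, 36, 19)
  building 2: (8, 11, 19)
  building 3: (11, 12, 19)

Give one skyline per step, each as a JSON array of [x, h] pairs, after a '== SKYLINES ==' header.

== SKYLINES ==
[[33,19],[36,0]]
[[8,19],[11,0],[33,19],[36,0]]
[[8,19],[12,0],[33,19],[36,0]]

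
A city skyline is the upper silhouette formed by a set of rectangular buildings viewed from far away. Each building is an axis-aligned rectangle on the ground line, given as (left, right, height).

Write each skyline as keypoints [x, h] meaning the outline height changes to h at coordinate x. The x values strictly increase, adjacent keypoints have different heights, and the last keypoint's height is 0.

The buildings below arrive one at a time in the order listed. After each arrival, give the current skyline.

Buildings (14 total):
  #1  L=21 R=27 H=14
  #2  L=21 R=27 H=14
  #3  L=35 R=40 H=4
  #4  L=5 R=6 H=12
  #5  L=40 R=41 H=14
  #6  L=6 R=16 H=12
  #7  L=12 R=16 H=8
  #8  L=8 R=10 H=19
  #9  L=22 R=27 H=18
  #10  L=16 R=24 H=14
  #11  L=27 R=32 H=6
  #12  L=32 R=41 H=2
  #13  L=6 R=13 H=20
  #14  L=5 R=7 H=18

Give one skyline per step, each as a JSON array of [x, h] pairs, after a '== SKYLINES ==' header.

== SKYLINES ==
[[21,14],[27,0]]
[[21,14],[27,0]]
[[21,14],[27,0],[35,4],[40,0]]
[[5,12],[6,0],[21,14],[27,0],[35,4],[40,0]]
[[5,12],[6,0],[21,14],[27,0],[35,4],[40,14],[41,0]]
[[5,12],[16,0],[21,14],[27,0],[35,4],[40,14],[41,0]]
[[5,12],[16,0],[21,14],[27,0],[35,4],[40,14],[41,0]]
[[5,12],[8,19],[10,12],[16,0],[21,14],[27,0],[35,4],[40,14],[41,0]]
[[5,12],[8,19],[10,12],[16,0],[21,14],[22,18],[27,0],[35,4],[40,14],[41,0]]
[[5,12],[8,19],[10,12],[16,14],[22,18],[27,0],[35,4],[40,14],[41,0]]
[[5,12],[8,19],[10,12],[16,14],[22,18],[27,6],[32,0],[35,4],[40,14],[41,0]]
[[5,12],[8,19],[10,12],[16,14],[22,18],[27,6],[32,2],[35,4],[40,14],[41,0]]
[[5,12],[6,20],[13,12],[16,14],[22,18],[27,6],[32,2],[35,4],[40,14],[41,0]]
[[5,18],[6,20],[13,12],[16,14],[22,18],[27,6],[32,2],[35,4],[40,14],[41,0]]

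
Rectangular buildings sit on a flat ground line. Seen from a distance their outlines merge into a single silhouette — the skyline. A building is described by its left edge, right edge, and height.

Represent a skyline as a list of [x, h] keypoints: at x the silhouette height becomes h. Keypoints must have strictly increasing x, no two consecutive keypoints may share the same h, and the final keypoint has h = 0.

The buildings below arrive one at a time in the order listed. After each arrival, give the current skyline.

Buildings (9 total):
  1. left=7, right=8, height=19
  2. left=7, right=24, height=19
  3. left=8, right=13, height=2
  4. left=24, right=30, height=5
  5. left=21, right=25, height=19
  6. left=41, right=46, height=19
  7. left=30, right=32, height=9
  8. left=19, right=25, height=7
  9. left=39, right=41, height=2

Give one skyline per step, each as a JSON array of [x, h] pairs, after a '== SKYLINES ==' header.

== SKYLINES ==
[[7,19],[8,0]]
[[7,19],[24,0]]
[[7,19],[24,0]]
[[7,19],[24,5],[30,0]]
[[7,19],[25,5],[30,0]]
[[7,19],[25,5],[30,0],[41,19],[46,0]]
[[7,19],[25,5],[30,9],[32,0],[41,19],[46,0]]
[[7,19],[25,5],[30,9],[32,0],[41,19],[46,0]]
[[7,19],[25,5],[30,9],[32,0],[39,2],[41,19],[46,0]]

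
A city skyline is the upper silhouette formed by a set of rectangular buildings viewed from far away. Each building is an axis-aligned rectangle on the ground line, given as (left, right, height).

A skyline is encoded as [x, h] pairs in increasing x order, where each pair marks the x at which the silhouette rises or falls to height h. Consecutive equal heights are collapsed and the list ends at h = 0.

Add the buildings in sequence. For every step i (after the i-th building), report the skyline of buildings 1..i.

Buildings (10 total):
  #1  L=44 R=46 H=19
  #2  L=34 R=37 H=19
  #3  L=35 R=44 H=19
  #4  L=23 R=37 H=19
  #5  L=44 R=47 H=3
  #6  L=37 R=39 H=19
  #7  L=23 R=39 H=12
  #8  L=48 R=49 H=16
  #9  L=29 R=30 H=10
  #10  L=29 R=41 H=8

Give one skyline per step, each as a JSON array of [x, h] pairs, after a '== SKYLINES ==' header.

== SKYLINES ==
[[44,19],[46,0]]
[[34,19],[37,0],[44,19],[46,0]]
[[34,19],[46,0]]
[[23,19],[46,0]]
[[23,19],[46,3],[47,0]]
[[23,19],[46,3],[47,0]]
[[23,19],[46,3],[47,0]]
[[23,19],[46,3],[47,0],[48,16],[49,0]]
[[23,19],[46,3],[47,0],[48,16],[49,0]]
[[23,19],[46,3],[47,0],[48,16],[49,0]]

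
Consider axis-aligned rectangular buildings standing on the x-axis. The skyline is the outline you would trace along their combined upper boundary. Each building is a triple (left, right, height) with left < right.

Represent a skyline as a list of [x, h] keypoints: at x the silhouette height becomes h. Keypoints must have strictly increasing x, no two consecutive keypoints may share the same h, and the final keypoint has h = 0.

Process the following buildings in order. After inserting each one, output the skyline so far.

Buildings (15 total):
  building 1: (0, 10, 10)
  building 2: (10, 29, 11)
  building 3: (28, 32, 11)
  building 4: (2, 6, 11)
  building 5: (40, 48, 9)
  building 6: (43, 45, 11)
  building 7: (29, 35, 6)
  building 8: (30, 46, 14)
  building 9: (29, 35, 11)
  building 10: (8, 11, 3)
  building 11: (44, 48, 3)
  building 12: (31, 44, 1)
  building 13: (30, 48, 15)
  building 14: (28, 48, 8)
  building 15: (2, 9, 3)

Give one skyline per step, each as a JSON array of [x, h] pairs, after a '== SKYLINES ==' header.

== SKYLINES ==
[[0,10],[10,0]]
[[0,10],[10,11],[29,0]]
[[0,10],[10,11],[32,0]]
[[0,10],[2,11],[6,10],[10,11],[32,0]]
[[0,10],[2,11],[6,10],[10,11],[32,0],[40,9],[48,0]]
[[0,10],[2,11],[6,10],[10,11],[32,0],[40,9],[43,11],[45,9],[48,0]]
[[0,10],[2,11],[6,10],[10,11],[32,6],[35,0],[40,9],[43,11],[45,9],[48,0]]
[[0,10],[2,11],[6,10],[10,11],[30,14],[46,9],[48,0]]
[[0,10],[2,11],[6,10],[10,11],[30,14],[46,9],[48,0]]
[[0,10],[2,11],[6,10],[10,11],[30,14],[46,9],[48,0]]
[[0,10],[2,11],[6,10],[10,11],[30,14],[46,9],[48,0]]
[[0,10],[2,11],[6,10],[10,11],[30,14],[46,9],[48,0]]
[[0,10],[2,11],[6,10],[10,11],[30,15],[48,0]]
[[0,10],[2,11],[6,10],[10,11],[30,15],[48,0]]
[[0,10],[2,11],[6,10],[10,11],[30,15],[48,0]]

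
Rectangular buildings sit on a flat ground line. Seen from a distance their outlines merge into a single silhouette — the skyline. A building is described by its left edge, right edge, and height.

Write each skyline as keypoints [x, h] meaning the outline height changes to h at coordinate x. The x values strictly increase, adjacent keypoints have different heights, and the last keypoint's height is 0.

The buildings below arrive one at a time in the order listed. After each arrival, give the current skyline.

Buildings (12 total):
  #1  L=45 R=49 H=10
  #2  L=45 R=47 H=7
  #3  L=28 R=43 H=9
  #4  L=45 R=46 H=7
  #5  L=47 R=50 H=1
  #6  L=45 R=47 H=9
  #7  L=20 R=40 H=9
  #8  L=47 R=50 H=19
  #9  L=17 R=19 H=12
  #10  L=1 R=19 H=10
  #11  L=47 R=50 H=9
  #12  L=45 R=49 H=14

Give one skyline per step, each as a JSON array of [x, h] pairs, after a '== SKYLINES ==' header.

== SKYLINES ==
[[45,10],[49,0]]
[[45,10],[49,0]]
[[28,9],[43,0],[45,10],[49,0]]
[[28,9],[43,0],[45,10],[49,0]]
[[28,9],[43,0],[45,10],[49,1],[50,0]]
[[28,9],[43,0],[45,10],[49,1],[50,0]]
[[20,9],[43,0],[45,10],[49,1],[50,0]]
[[20,9],[43,0],[45,10],[47,19],[50,0]]
[[17,12],[19,0],[20,9],[43,0],[45,10],[47,19],[50,0]]
[[1,10],[17,12],[19,0],[20,9],[43,0],[45,10],[47,19],[50,0]]
[[1,10],[17,12],[19,0],[20,9],[43,0],[45,10],[47,19],[50,0]]
[[1,10],[17,12],[19,0],[20,9],[43,0],[45,14],[47,19],[50,0]]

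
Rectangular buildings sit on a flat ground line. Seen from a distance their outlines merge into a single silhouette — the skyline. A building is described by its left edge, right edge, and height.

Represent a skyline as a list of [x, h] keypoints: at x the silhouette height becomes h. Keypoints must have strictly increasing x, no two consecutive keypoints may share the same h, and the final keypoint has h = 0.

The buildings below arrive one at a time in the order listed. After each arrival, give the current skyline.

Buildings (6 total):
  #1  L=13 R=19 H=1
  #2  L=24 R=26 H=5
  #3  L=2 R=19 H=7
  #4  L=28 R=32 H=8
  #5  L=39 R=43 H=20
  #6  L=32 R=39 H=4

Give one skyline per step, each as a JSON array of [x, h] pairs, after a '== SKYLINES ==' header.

== SKYLINES ==
[[13,1],[19,0]]
[[13,1],[19,0],[24,5],[26,0]]
[[2,7],[19,0],[24,5],[26,0]]
[[2,7],[19,0],[24,5],[26,0],[28,8],[32,0]]
[[2,7],[19,0],[24,5],[26,0],[28,8],[32,0],[39,20],[43,0]]
[[2,7],[19,0],[24,5],[26,0],[28,8],[32,4],[39,20],[43,0]]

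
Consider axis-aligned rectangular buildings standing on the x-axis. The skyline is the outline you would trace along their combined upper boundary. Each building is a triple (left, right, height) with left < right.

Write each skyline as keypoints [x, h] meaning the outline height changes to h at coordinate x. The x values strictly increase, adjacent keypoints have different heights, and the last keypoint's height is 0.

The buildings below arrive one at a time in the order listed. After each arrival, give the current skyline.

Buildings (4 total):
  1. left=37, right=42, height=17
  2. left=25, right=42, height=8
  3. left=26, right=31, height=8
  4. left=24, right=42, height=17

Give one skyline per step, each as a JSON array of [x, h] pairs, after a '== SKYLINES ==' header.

== SKYLINES ==
[[37,17],[42,0]]
[[25,8],[37,17],[42,0]]
[[25,8],[37,17],[42,0]]
[[24,17],[42,0]]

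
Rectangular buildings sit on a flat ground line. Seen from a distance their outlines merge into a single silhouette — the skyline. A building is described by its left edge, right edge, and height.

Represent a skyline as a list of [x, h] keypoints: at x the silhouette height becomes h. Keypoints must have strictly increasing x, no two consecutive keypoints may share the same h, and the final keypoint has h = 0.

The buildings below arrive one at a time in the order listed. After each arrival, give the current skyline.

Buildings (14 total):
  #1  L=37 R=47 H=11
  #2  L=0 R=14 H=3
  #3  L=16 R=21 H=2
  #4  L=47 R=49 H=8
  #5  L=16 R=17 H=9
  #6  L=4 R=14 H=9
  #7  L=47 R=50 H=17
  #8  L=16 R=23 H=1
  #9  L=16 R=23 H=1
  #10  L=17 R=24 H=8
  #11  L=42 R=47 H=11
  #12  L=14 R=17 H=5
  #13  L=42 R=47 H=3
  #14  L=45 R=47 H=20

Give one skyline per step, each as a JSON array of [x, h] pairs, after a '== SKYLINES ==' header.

== SKYLINES ==
[[37,11],[47,0]]
[[0,3],[14,0],[37,11],[47,0]]
[[0,3],[14,0],[16,2],[21,0],[37,11],[47,0]]
[[0,3],[14,0],[16,2],[21,0],[37,11],[47,8],[49,0]]
[[0,3],[14,0],[16,9],[17,2],[21,0],[37,11],[47,8],[49,0]]
[[0,3],[4,9],[14,0],[16,9],[17,2],[21,0],[37,11],[47,8],[49,0]]
[[0,3],[4,9],[14,0],[16,9],[17,2],[21,0],[37,11],[47,17],[50,0]]
[[0,3],[4,9],[14,0],[16,9],[17,2],[21,1],[23,0],[37,11],[47,17],[50,0]]
[[0,3],[4,9],[14,0],[16,9],[17,2],[21,1],[23,0],[37,11],[47,17],[50,0]]
[[0,3],[4,9],[14,0],[16,9],[17,8],[24,0],[37,11],[47,17],[50,0]]
[[0,3],[4,9],[14,0],[16,9],[17,8],[24,0],[37,11],[47,17],[50,0]]
[[0,3],[4,9],[14,5],[16,9],[17,8],[24,0],[37,11],[47,17],[50,0]]
[[0,3],[4,9],[14,5],[16,9],[17,8],[24,0],[37,11],[47,17],[50,0]]
[[0,3],[4,9],[14,5],[16,9],[17,8],[24,0],[37,11],[45,20],[47,17],[50,0]]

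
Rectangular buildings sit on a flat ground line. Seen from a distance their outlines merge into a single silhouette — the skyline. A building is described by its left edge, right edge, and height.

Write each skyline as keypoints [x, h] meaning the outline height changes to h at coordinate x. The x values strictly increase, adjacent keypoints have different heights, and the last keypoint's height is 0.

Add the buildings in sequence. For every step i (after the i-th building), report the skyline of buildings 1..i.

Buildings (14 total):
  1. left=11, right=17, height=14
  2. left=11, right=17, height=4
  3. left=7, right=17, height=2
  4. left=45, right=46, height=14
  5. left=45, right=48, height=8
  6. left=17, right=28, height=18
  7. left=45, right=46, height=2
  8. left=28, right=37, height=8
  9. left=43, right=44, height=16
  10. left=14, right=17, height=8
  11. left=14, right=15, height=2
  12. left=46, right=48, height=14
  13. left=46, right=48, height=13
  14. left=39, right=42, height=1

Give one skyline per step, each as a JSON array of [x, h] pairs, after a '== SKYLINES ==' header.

== SKYLINES ==
[[11,14],[17,0]]
[[11,14],[17,0]]
[[7,2],[11,14],[17,0]]
[[7,2],[11,14],[17,0],[45,14],[46,0]]
[[7,2],[11,14],[17,0],[45,14],[46,8],[48,0]]
[[7,2],[11,14],[17,18],[28,0],[45,14],[46,8],[48,0]]
[[7,2],[11,14],[17,18],[28,0],[45,14],[46,8],[48,0]]
[[7,2],[11,14],[17,18],[28,8],[37,0],[45,14],[46,8],[48,0]]
[[7,2],[11,14],[17,18],[28,8],[37,0],[43,16],[44,0],[45,14],[46,8],[48,0]]
[[7,2],[11,14],[17,18],[28,8],[37,0],[43,16],[44,0],[45,14],[46,8],[48,0]]
[[7,2],[11,14],[17,18],[28,8],[37,0],[43,16],[44,0],[45,14],[46,8],[48,0]]
[[7,2],[11,14],[17,18],[28,8],[37,0],[43,16],[44,0],[45,14],[48,0]]
[[7,2],[11,14],[17,18],[28,8],[37,0],[43,16],[44,0],[45,14],[48,0]]
[[7,2],[11,14],[17,18],[28,8],[37,0],[39,1],[42,0],[43,16],[44,0],[45,14],[48,0]]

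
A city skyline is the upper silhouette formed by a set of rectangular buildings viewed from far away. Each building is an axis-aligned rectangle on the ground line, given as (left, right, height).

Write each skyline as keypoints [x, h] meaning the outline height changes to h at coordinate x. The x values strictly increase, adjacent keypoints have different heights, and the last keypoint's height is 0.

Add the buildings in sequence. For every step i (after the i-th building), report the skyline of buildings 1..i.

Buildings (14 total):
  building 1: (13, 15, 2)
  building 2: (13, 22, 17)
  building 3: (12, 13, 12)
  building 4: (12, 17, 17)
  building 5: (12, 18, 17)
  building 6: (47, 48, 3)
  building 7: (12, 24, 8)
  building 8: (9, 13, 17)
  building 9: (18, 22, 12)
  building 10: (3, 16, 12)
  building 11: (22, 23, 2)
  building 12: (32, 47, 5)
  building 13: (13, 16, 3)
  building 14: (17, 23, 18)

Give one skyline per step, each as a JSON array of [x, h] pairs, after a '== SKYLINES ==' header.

== SKYLINES ==
[[13,2],[15,0]]
[[13,17],[22,0]]
[[12,12],[13,17],[22,0]]
[[12,17],[22,0]]
[[12,17],[22,0]]
[[12,17],[22,0],[47,3],[48,0]]
[[12,17],[22,8],[24,0],[47,3],[48,0]]
[[9,17],[22,8],[24,0],[47,3],[48,0]]
[[9,17],[22,8],[24,0],[47,3],[48,0]]
[[3,12],[9,17],[22,8],[24,0],[47,3],[48,0]]
[[3,12],[9,17],[22,8],[24,0],[47,3],[48,0]]
[[3,12],[9,17],[22,8],[24,0],[32,5],[47,3],[48,0]]
[[3,12],[9,17],[22,8],[24,0],[32,5],[47,3],[48,0]]
[[3,12],[9,17],[17,18],[23,8],[24,0],[32,5],[47,3],[48,0]]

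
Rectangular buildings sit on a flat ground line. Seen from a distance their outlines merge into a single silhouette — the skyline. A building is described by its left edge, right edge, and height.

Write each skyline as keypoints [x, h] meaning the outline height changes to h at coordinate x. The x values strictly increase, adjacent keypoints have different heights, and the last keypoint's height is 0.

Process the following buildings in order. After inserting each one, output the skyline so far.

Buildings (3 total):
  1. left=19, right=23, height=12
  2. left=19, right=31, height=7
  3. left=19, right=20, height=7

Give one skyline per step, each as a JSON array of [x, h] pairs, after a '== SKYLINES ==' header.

== SKYLINES ==
[[19,12],[23,0]]
[[19,12],[23,7],[31,0]]
[[19,12],[23,7],[31,0]]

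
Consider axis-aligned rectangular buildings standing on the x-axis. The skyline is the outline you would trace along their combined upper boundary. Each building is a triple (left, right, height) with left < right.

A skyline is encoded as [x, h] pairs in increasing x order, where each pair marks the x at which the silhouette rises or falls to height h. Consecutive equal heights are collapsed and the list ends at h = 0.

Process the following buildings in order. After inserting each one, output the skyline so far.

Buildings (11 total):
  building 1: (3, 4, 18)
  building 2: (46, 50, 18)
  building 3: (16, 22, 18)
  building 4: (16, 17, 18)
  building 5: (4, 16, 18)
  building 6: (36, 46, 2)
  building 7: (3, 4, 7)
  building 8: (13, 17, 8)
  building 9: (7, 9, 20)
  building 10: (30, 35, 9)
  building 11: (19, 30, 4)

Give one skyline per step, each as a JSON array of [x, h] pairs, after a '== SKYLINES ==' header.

== SKYLINES ==
[[3,18],[4,0]]
[[3,18],[4,0],[46,18],[50,0]]
[[3,18],[4,0],[16,18],[22,0],[46,18],[50,0]]
[[3,18],[4,0],[16,18],[22,0],[46,18],[50,0]]
[[3,18],[22,0],[46,18],[50,0]]
[[3,18],[22,0],[36,2],[46,18],[50,0]]
[[3,18],[22,0],[36,2],[46,18],[50,0]]
[[3,18],[22,0],[36,2],[46,18],[50,0]]
[[3,18],[7,20],[9,18],[22,0],[36,2],[46,18],[50,0]]
[[3,18],[7,20],[9,18],[22,0],[30,9],[35,0],[36,2],[46,18],[50,0]]
[[3,18],[7,20],[9,18],[22,4],[30,9],[35,0],[36,2],[46,18],[50,0]]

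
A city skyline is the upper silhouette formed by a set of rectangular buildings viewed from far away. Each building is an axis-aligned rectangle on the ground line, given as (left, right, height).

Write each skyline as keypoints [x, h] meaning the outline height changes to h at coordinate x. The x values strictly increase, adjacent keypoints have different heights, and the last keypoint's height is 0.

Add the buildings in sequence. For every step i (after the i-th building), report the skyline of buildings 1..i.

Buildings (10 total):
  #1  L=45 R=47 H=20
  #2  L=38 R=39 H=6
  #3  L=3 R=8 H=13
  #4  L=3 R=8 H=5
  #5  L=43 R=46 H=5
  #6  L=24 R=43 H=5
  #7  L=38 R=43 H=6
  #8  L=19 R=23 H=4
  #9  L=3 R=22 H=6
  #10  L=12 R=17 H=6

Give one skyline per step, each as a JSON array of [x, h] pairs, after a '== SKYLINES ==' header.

== SKYLINES ==
[[45,20],[47,0]]
[[38,6],[39,0],[45,20],[47,0]]
[[3,13],[8,0],[38,6],[39,0],[45,20],[47,0]]
[[3,13],[8,0],[38,6],[39,0],[45,20],[47,0]]
[[3,13],[8,0],[38,6],[39,0],[43,5],[45,20],[47,0]]
[[3,13],[8,0],[24,5],[38,6],[39,5],[45,20],[47,0]]
[[3,13],[8,0],[24,5],[38,6],[43,5],[45,20],[47,0]]
[[3,13],[8,0],[19,4],[23,0],[24,5],[38,6],[43,5],[45,20],[47,0]]
[[3,13],[8,6],[22,4],[23,0],[24,5],[38,6],[43,5],[45,20],[47,0]]
[[3,13],[8,6],[22,4],[23,0],[24,5],[38,6],[43,5],[45,20],[47,0]]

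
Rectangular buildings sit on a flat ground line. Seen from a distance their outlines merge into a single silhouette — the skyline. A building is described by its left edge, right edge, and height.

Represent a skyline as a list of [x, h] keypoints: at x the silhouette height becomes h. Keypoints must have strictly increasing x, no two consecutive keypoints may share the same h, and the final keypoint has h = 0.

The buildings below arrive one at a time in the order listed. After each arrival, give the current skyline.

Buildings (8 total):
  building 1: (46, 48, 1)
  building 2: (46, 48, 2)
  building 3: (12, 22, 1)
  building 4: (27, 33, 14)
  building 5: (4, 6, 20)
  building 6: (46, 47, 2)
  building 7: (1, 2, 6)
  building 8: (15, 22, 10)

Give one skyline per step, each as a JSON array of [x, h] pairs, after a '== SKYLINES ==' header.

== SKYLINES ==
[[46,1],[48,0]]
[[46,2],[48,0]]
[[12,1],[22,0],[46,2],[48,0]]
[[12,1],[22,0],[27,14],[33,0],[46,2],[48,0]]
[[4,20],[6,0],[12,1],[22,0],[27,14],[33,0],[46,2],[48,0]]
[[4,20],[6,0],[12,1],[22,0],[27,14],[33,0],[46,2],[48,0]]
[[1,6],[2,0],[4,20],[6,0],[12,1],[22,0],[27,14],[33,0],[46,2],[48,0]]
[[1,6],[2,0],[4,20],[6,0],[12,1],[15,10],[22,0],[27,14],[33,0],[46,2],[48,0]]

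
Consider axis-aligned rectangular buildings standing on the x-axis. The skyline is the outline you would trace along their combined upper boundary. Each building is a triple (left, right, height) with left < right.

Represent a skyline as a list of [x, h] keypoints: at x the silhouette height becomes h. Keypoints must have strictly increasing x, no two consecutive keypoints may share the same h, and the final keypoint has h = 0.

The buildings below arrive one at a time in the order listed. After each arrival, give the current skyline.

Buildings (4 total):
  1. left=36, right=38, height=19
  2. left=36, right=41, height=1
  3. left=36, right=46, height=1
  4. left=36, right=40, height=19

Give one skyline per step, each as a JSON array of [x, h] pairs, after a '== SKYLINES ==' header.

== SKYLINES ==
[[36,19],[38,0]]
[[36,19],[38,1],[41,0]]
[[36,19],[38,1],[46,0]]
[[36,19],[40,1],[46,0]]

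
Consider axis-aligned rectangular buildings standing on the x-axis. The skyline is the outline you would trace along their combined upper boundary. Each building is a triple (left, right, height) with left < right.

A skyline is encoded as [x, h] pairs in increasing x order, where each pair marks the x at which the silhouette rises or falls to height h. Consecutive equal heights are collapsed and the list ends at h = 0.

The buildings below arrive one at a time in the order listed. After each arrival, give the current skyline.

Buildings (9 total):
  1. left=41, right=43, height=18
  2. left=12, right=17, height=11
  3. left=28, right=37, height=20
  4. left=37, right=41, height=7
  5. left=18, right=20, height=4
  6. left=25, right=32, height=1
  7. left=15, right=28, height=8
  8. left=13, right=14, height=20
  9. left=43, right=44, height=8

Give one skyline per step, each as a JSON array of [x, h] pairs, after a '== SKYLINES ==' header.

== SKYLINES ==
[[41,18],[43,0]]
[[12,11],[17,0],[41,18],[43,0]]
[[12,11],[17,0],[28,20],[37,0],[41,18],[43,0]]
[[12,11],[17,0],[28,20],[37,7],[41,18],[43,0]]
[[12,11],[17,0],[18,4],[20,0],[28,20],[37,7],[41,18],[43,0]]
[[12,11],[17,0],[18,4],[20,0],[25,1],[28,20],[37,7],[41,18],[43,0]]
[[12,11],[17,8],[28,20],[37,7],[41,18],[43,0]]
[[12,11],[13,20],[14,11],[17,8],[28,20],[37,7],[41,18],[43,0]]
[[12,11],[13,20],[14,11],[17,8],[28,20],[37,7],[41,18],[43,8],[44,0]]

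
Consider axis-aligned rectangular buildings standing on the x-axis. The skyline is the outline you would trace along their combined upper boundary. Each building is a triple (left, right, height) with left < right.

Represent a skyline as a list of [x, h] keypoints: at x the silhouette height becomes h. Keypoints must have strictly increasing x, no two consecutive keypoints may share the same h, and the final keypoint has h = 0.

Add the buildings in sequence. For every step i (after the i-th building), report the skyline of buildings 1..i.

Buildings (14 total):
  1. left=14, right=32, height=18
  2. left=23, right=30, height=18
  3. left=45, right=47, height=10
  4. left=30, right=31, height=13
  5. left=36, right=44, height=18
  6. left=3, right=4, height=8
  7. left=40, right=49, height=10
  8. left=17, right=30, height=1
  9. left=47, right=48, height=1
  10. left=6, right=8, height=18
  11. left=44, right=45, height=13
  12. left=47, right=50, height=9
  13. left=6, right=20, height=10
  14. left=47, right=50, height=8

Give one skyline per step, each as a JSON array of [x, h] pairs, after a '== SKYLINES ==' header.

== SKYLINES ==
[[14,18],[32,0]]
[[14,18],[32,0]]
[[14,18],[32,0],[45,10],[47,0]]
[[14,18],[32,0],[45,10],[47,0]]
[[14,18],[32,0],[36,18],[44,0],[45,10],[47,0]]
[[3,8],[4,0],[14,18],[32,0],[36,18],[44,0],[45,10],[47,0]]
[[3,8],[4,0],[14,18],[32,0],[36,18],[44,10],[49,0]]
[[3,8],[4,0],[14,18],[32,0],[36,18],[44,10],[49,0]]
[[3,8],[4,0],[14,18],[32,0],[36,18],[44,10],[49,0]]
[[3,8],[4,0],[6,18],[8,0],[14,18],[32,0],[36,18],[44,10],[49,0]]
[[3,8],[4,0],[6,18],[8,0],[14,18],[32,0],[36,18],[44,13],[45,10],[49,0]]
[[3,8],[4,0],[6,18],[8,0],[14,18],[32,0],[36,18],[44,13],[45,10],[49,9],[50,0]]
[[3,8],[4,0],[6,18],[8,10],[14,18],[32,0],[36,18],[44,13],[45,10],[49,9],[50,0]]
[[3,8],[4,0],[6,18],[8,10],[14,18],[32,0],[36,18],[44,13],[45,10],[49,9],[50,0]]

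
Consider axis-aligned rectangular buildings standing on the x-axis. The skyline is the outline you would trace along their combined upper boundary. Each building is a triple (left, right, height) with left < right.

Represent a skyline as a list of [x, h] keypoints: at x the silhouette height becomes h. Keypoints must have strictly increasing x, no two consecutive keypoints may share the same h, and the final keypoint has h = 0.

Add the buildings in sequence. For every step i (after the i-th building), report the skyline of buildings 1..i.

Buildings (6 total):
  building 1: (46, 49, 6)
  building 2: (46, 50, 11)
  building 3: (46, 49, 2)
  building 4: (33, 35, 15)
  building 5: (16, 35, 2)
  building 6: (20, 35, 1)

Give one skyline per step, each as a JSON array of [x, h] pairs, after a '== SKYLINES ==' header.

== SKYLINES ==
[[46,6],[49,0]]
[[46,11],[50,0]]
[[46,11],[50,0]]
[[33,15],[35,0],[46,11],[50,0]]
[[16,2],[33,15],[35,0],[46,11],[50,0]]
[[16,2],[33,15],[35,0],[46,11],[50,0]]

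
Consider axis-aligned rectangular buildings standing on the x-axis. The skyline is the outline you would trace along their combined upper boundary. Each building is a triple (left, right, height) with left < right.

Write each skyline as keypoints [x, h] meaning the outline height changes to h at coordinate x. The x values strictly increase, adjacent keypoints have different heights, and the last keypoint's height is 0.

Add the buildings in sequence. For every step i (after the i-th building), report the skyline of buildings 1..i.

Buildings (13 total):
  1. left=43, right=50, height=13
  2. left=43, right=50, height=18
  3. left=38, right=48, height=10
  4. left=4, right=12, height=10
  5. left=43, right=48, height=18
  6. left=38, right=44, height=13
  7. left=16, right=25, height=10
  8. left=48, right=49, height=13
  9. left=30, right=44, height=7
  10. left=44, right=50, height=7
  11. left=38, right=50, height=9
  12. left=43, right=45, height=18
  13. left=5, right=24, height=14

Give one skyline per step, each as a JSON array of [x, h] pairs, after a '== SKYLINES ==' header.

== SKYLINES ==
[[43,13],[50,0]]
[[43,18],[50,0]]
[[38,10],[43,18],[50,0]]
[[4,10],[12,0],[38,10],[43,18],[50,0]]
[[4,10],[12,0],[38,10],[43,18],[50,0]]
[[4,10],[12,0],[38,13],[43,18],[50,0]]
[[4,10],[12,0],[16,10],[25,0],[38,13],[43,18],[50,0]]
[[4,10],[12,0],[16,10],[25,0],[38,13],[43,18],[50,0]]
[[4,10],[12,0],[16,10],[25,0],[30,7],[38,13],[43,18],[50,0]]
[[4,10],[12,0],[16,10],[25,0],[30,7],[38,13],[43,18],[50,0]]
[[4,10],[12,0],[16,10],[25,0],[30,7],[38,13],[43,18],[50,0]]
[[4,10],[12,0],[16,10],[25,0],[30,7],[38,13],[43,18],[50,0]]
[[4,10],[5,14],[24,10],[25,0],[30,7],[38,13],[43,18],[50,0]]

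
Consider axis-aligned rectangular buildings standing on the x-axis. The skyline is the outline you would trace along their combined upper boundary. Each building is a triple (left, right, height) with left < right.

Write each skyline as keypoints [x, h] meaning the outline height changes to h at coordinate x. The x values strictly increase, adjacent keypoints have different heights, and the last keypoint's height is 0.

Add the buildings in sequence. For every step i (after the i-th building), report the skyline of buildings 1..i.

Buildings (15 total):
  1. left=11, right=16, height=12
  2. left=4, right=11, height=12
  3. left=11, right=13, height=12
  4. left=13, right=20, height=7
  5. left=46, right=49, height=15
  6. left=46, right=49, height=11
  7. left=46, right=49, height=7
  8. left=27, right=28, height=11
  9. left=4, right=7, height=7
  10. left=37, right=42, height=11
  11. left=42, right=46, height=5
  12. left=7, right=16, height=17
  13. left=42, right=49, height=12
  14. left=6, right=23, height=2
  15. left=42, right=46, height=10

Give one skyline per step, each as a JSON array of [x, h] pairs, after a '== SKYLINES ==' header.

== SKYLINES ==
[[11,12],[16,0]]
[[4,12],[16,0]]
[[4,12],[16,0]]
[[4,12],[16,7],[20,0]]
[[4,12],[16,7],[20,0],[46,15],[49,0]]
[[4,12],[16,7],[20,0],[46,15],[49,0]]
[[4,12],[16,7],[20,0],[46,15],[49,0]]
[[4,12],[16,7],[20,0],[27,11],[28,0],[46,15],[49,0]]
[[4,12],[16,7],[20,0],[27,11],[28,0],[46,15],[49,0]]
[[4,12],[16,7],[20,0],[27,11],[28,0],[37,11],[42,0],[46,15],[49,0]]
[[4,12],[16,7],[20,0],[27,11],[28,0],[37,11],[42,5],[46,15],[49,0]]
[[4,12],[7,17],[16,7],[20,0],[27,11],[28,0],[37,11],[42,5],[46,15],[49,0]]
[[4,12],[7,17],[16,7],[20,0],[27,11],[28,0],[37,11],[42,12],[46,15],[49,0]]
[[4,12],[7,17],[16,7],[20,2],[23,0],[27,11],[28,0],[37,11],[42,12],[46,15],[49,0]]
[[4,12],[7,17],[16,7],[20,2],[23,0],[27,11],[28,0],[37,11],[42,12],[46,15],[49,0]]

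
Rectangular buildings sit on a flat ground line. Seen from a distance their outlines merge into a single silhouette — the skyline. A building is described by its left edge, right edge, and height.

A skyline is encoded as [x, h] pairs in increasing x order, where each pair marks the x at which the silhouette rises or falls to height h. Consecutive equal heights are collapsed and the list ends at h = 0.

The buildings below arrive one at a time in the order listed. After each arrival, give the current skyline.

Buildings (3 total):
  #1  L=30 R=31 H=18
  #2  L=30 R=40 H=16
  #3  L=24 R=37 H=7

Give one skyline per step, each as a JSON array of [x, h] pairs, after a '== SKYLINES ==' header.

== SKYLINES ==
[[30,18],[31,0]]
[[30,18],[31,16],[40,0]]
[[24,7],[30,18],[31,16],[40,0]]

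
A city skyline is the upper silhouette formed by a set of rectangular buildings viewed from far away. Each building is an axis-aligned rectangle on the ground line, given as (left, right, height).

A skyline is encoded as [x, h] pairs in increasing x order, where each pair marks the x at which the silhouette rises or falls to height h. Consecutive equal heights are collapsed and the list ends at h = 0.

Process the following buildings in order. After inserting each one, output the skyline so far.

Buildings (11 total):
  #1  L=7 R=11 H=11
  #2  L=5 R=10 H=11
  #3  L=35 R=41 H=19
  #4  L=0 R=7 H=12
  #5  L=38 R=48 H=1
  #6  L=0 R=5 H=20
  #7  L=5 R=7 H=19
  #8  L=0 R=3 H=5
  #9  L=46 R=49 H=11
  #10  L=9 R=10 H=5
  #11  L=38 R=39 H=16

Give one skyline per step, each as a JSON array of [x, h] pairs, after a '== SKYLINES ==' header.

== SKYLINES ==
[[7,11],[11,0]]
[[5,11],[11,0]]
[[5,11],[11,0],[35,19],[41,0]]
[[0,12],[7,11],[11,0],[35,19],[41,0]]
[[0,12],[7,11],[11,0],[35,19],[41,1],[48,0]]
[[0,20],[5,12],[7,11],[11,0],[35,19],[41,1],[48,0]]
[[0,20],[5,19],[7,11],[11,0],[35,19],[41,1],[48,0]]
[[0,20],[5,19],[7,11],[11,0],[35,19],[41,1],[48,0]]
[[0,20],[5,19],[7,11],[11,0],[35,19],[41,1],[46,11],[49,0]]
[[0,20],[5,19],[7,11],[11,0],[35,19],[41,1],[46,11],[49,0]]
[[0,20],[5,19],[7,11],[11,0],[35,19],[41,1],[46,11],[49,0]]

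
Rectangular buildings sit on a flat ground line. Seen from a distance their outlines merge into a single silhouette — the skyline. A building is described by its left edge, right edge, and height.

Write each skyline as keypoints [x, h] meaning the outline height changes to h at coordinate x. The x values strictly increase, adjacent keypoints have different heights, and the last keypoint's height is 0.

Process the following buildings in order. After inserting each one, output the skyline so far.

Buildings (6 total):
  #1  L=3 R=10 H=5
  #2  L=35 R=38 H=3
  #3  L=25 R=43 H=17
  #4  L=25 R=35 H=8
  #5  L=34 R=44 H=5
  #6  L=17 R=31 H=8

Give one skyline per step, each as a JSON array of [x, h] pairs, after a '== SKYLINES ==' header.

== SKYLINES ==
[[3,5],[10,0]]
[[3,5],[10,0],[35,3],[38,0]]
[[3,5],[10,0],[25,17],[43,0]]
[[3,5],[10,0],[25,17],[43,0]]
[[3,5],[10,0],[25,17],[43,5],[44,0]]
[[3,5],[10,0],[17,8],[25,17],[43,5],[44,0]]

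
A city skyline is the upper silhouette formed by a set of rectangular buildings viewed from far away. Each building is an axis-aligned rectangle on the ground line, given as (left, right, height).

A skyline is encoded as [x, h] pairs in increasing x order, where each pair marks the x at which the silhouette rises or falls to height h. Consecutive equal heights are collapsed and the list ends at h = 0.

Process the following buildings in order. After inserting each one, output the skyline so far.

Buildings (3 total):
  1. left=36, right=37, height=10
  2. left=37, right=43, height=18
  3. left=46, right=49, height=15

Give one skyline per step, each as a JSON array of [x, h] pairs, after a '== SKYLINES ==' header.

== SKYLINES ==
[[36,10],[37,0]]
[[36,10],[37,18],[43,0]]
[[36,10],[37,18],[43,0],[46,15],[49,0]]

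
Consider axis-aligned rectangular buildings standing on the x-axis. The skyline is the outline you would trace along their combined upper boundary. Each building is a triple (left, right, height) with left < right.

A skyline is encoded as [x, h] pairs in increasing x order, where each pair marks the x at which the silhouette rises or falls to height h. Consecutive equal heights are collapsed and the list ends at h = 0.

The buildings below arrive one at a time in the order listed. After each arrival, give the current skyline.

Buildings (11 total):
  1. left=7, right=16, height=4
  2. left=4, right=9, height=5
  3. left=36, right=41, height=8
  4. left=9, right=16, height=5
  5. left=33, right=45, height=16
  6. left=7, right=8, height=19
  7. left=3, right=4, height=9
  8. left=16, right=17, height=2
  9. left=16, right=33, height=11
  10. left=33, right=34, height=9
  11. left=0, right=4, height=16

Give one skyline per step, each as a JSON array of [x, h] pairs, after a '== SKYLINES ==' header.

== SKYLINES ==
[[7,4],[16,0]]
[[4,5],[9,4],[16,0]]
[[4,5],[9,4],[16,0],[36,8],[41,0]]
[[4,5],[16,0],[36,8],[41,0]]
[[4,5],[16,0],[33,16],[45,0]]
[[4,5],[7,19],[8,5],[16,0],[33,16],[45,0]]
[[3,9],[4,5],[7,19],[8,5],[16,0],[33,16],[45,0]]
[[3,9],[4,5],[7,19],[8,5],[16,2],[17,0],[33,16],[45,0]]
[[3,9],[4,5],[7,19],[8,5],[16,11],[33,16],[45,0]]
[[3,9],[4,5],[7,19],[8,5],[16,11],[33,16],[45,0]]
[[0,16],[4,5],[7,19],[8,5],[16,11],[33,16],[45,0]]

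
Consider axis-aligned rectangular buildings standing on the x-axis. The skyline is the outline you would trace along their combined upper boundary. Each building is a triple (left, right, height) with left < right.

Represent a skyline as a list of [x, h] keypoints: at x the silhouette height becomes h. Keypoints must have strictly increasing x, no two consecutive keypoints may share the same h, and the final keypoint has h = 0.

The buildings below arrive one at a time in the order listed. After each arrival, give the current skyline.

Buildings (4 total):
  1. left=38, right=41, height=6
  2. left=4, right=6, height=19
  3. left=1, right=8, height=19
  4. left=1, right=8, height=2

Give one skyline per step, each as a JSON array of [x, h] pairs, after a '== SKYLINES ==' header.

== SKYLINES ==
[[38,6],[41,0]]
[[4,19],[6,0],[38,6],[41,0]]
[[1,19],[8,0],[38,6],[41,0]]
[[1,19],[8,0],[38,6],[41,0]]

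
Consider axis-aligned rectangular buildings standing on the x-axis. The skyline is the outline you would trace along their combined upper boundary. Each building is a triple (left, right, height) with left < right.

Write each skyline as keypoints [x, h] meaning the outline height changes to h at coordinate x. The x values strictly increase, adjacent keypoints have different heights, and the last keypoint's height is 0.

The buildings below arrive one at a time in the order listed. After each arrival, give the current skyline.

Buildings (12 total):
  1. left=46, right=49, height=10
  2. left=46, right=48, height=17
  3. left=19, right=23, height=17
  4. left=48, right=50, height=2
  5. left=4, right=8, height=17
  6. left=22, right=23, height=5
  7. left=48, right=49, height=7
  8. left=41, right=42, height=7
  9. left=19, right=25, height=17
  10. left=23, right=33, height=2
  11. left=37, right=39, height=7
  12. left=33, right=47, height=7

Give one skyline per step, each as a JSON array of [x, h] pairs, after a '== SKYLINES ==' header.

== SKYLINES ==
[[46,10],[49,0]]
[[46,17],[48,10],[49,0]]
[[19,17],[23,0],[46,17],[48,10],[49,0]]
[[19,17],[23,0],[46,17],[48,10],[49,2],[50,0]]
[[4,17],[8,0],[19,17],[23,0],[46,17],[48,10],[49,2],[50,0]]
[[4,17],[8,0],[19,17],[23,0],[46,17],[48,10],[49,2],[50,0]]
[[4,17],[8,0],[19,17],[23,0],[46,17],[48,10],[49,2],[50,0]]
[[4,17],[8,0],[19,17],[23,0],[41,7],[42,0],[46,17],[48,10],[49,2],[50,0]]
[[4,17],[8,0],[19,17],[25,0],[41,7],[42,0],[46,17],[48,10],[49,2],[50,0]]
[[4,17],[8,0],[19,17],[25,2],[33,0],[41,7],[42,0],[46,17],[48,10],[49,2],[50,0]]
[[4,17],[8,0],[19,17],[25,2],[33,0],[37,7],[39,0],[41,7],[42,0],[46,17],[48,10],[49,2],[50,0]]
[[4,17],[8,0],[19,17],[25,2],[33,7],[46,17],[48,10],[49,2],[50,0]]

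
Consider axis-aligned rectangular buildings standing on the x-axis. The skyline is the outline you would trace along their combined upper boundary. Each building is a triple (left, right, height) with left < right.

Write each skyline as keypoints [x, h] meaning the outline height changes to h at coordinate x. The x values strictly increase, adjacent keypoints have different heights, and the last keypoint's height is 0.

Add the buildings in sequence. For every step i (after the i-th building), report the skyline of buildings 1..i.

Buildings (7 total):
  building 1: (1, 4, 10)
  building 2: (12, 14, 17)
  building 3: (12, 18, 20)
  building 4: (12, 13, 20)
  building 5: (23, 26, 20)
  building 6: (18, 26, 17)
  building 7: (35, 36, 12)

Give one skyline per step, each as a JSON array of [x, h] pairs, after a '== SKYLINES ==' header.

== SKYLINES ==
[[1,10],[4,0]]
[[1,10],[4,0],[12,17],[14,0]]
[[1,10],[4,0],[12,20],[18,0]]
[[1,10],[4,0],[12,20],[18,0]]
[[1,10],[4,0],[12,20],[18,0],[23,20],[26,0]]
[[1,10],[4,0],[12,20],[18,17],[23,20],[26,0]]
[[1,10],[4,0],[12,20],[18,17],[23,20],[26,0],[35,12],[36,0]]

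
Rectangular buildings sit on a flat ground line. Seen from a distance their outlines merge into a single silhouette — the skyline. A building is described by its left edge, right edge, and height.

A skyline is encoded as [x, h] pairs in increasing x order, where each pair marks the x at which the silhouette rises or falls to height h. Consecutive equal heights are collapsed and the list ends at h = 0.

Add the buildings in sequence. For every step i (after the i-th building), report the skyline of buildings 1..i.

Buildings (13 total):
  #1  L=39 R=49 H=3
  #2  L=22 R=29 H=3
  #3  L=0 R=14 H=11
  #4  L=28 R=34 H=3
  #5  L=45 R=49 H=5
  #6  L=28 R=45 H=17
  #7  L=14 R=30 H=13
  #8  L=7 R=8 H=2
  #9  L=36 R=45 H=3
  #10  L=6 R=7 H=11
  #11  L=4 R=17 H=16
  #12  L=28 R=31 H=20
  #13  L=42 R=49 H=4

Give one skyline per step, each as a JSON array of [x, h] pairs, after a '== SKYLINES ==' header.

== SKYLINES ==
[[39,3],[49,0]]
[[22,3],[29,0],[39,3],[49,0]]
[[0,11],[14,0],[22,3],[29,0],[39,3],[49,0]]
[[0,11],[14,0],[22,3],[34,0],[39,3],[49,0]]
[[0,11],[14,0],[22,3],[34,0],[39,3],[45,5],[49,0]]
[[0,11],[14,0],[22,3],[28,17],[45,5],[49,0]]
[[0,11],[14,13],[28,17],[45,5],[49,0]]
[[0,11],[14,13],[28,17],[45,5],[49,0]]
[[0,11],[14,13],[28,17],[45,5],[49,0]]
[[0,11],[14,13],[28,17],[45,5],[49,0]]
[[0,11],[4,16],[17,13],[28,17],[45,5],[49,0]]
[[0,11],[4,16],[17,13],[28,20],[31,17],[45,5],[49,0]]
[[0,11],[4,16],[17,13],[28,20],[31,17],[45,5],[49,0]]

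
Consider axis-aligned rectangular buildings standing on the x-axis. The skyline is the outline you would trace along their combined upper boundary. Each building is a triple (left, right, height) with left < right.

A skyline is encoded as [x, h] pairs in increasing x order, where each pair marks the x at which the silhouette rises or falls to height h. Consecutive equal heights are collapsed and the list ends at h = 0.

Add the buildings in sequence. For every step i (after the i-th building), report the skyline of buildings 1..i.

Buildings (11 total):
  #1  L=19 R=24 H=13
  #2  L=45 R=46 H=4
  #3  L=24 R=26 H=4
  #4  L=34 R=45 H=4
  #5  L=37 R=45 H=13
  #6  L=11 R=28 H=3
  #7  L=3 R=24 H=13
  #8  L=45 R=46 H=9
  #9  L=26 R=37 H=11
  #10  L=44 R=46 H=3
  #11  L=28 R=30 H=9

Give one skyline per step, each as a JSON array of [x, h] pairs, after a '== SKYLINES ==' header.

== SKYLINES ==
[[19,13],[24,0]]
[[19,13],[24,0],[45,4],[46,0]]
[[19,13],[24,4],[26,0],[45,4],[46,0]]
[[19,13],[24,4],[26,0],[34,4],[46,0]]
[[19,13],[24,4],[26,0],[34,4],[37,13],[45,4],[46,0]]
[[11,3],[19,13],[24,4],[26,3],[28,0],[34,4],[37,13],[45,4],[46,0]]
[[3,13],[24,4],[26,3],[28,0],[34,4],[37,13],[45,4],[46,0]]
[[3,13],[24,4],[26,3],[28,0],[34,4],[37,13],[45,9],[46,0]]
[[3,13],[24,4],[26,11],[37,13],[45,9],[46,0]]
[[3,13],[24,4],[26,11],[37,13],[45,9],[46,0]]
[[3,13],[24,4],[26,11],[37,13],[45,9],[46,0]]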